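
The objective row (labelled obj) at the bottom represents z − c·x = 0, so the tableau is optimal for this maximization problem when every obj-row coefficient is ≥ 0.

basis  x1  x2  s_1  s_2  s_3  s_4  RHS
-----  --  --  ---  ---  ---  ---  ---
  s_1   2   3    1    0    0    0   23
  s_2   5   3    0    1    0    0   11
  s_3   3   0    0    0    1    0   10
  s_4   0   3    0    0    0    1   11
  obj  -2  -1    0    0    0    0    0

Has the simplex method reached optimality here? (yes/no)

no

The obj-row has a negative entry -2 in column x1, so it is not optimal.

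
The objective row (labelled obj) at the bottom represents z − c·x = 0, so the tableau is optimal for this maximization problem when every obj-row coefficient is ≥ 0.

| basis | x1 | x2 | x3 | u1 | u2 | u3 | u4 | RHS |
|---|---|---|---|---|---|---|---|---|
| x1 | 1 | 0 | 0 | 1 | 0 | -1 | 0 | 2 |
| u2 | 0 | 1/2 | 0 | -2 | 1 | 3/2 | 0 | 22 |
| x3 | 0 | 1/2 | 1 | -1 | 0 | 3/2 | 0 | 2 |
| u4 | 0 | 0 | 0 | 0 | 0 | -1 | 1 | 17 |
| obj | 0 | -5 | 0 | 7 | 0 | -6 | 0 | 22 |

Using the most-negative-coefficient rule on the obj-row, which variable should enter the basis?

Negative obj-row entries: x2: -5, u3: -6.
The most negative is -6 in column u3, so u3 enters.

u3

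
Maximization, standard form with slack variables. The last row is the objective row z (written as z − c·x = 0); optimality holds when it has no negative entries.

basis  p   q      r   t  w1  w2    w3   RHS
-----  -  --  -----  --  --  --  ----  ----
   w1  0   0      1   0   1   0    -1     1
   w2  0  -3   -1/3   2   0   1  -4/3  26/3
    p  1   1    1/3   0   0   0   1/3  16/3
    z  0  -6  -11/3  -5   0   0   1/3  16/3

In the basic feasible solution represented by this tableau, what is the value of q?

0

q is not in the basis, so in the current basic feasible solution q = 0.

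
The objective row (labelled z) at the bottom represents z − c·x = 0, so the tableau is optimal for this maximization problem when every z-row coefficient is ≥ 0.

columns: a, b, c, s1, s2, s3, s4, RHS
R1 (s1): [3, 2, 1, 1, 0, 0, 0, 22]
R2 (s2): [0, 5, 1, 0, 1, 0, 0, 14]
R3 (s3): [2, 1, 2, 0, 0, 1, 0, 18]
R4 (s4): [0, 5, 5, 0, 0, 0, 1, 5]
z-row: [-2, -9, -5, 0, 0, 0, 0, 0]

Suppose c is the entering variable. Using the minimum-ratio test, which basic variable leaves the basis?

s4

Column c entries and ratios — s1: 22/1 = 22; s2: 14/1 = 14; s3: 18/2 = 9; s4: 5/5 = 1.
Smallest ratio is 1 in the row of s4, so s4 leaves.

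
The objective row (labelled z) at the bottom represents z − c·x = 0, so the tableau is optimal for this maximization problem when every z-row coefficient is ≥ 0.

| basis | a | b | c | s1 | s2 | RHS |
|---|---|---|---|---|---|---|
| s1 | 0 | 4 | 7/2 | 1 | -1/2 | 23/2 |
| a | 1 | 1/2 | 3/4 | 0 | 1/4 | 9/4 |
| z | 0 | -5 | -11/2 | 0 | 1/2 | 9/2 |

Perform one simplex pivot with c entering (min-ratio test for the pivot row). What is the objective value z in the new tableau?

Ratio test on column c — row 1: (23/2)/(7/2) = 23/7; row 2: (9/4)/(3/4) = 3. Minimum is 3 at row 2 (a leaves); pivot element 3/4.
Pivot on row 2; the z-row RHS becomes 9/2 − (-11/2)·3 = 21.

21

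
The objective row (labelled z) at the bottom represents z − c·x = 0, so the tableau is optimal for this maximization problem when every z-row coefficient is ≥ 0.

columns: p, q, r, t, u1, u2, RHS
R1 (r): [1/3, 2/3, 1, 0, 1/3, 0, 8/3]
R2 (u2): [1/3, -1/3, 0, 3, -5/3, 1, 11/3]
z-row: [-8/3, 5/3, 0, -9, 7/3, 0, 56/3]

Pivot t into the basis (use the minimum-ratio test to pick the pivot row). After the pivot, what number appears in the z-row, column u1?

Ratio test on column t — row 1: entry 0 ≤ 0; row 2: (11/3)/3 = 11/9. Minimum is 11/9 at row 2 (u2 leaves); pivot element 3.
Divide row 2 by 3; eliminate column t from the other rows.
z-row update in column u1: 7/3 − (-9)·(-5/9) = -8/3.

-8/3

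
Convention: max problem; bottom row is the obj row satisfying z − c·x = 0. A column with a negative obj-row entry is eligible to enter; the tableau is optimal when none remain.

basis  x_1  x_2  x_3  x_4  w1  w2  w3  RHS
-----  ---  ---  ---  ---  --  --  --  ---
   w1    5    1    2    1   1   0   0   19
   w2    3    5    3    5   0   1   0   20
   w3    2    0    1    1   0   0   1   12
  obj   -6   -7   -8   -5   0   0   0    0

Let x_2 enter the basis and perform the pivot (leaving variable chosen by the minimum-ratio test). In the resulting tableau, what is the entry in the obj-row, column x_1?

-9/5

Ratio test on column x_2 — row 1: 19/1 = 19; row 2: 20/5 = 4; row 3: entry 0 ≤ 0. Minimum is 4 at row 2 (w2 leaves); pivot element 5.
Divide row 2 by 5; eliminate column x_2 from the other rows.
obj-row update in column x_1: -6 − (-7)·(3/5) = -9/5.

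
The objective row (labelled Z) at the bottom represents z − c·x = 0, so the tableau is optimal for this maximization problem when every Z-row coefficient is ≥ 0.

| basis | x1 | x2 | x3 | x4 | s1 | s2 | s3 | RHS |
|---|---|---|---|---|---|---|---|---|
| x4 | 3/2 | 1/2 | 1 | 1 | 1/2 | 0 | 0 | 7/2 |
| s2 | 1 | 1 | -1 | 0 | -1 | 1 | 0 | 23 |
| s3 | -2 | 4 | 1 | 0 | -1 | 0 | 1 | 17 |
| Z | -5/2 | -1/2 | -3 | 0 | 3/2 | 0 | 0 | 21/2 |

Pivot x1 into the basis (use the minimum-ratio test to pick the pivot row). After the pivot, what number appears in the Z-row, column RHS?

Ratio test on column x1 — row 1: (7/2)/(3/2) = 7/3; row 2: 23/1 = 23; row 3: entry -2 ≤ 0. Minimum is 7/3 at row 1 (x4 leaves); pivot element 3/2.
Divide row 1 by 3/2; eliminate column x1 from the other rows.
Z-row update in column RHS: 21/2 − (-5/2)·(7/3) = 49/3.

49/3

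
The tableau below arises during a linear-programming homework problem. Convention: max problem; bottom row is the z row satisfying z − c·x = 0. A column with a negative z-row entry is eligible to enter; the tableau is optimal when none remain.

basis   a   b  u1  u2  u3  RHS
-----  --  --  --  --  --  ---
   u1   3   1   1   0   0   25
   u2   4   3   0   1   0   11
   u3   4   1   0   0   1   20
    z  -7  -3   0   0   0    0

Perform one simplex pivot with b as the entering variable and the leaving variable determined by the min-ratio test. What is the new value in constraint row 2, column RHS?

11/3

Ratio test on column b — row 1: 25/1 = 25; row 2: 11/3 = 11/3; row 3: 20/1 = 20. Minimum is 11/3 at row 2 (u2 leaves); pivot element 3.
Divide row 2 by 3; eliminate column b from the other rows.
In the new row 2, the RHS entry is the old entry divided by the pivot: 11/3 = 11/3.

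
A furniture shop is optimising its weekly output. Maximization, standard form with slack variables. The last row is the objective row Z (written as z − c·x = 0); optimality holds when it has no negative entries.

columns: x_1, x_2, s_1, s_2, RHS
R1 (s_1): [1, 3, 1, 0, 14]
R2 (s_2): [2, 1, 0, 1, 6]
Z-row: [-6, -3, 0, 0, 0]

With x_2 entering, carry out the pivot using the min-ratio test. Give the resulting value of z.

14

Ratio test on column x_2 — row 1: 14/3 = 14/3; row 2: 6/1 = 6. Minimum is 14/3 at row 1 (s_1 leaves); pivot element 3.
Pivot on row 1; the Z-row RHS becomes 0 − (-3)·(14/3) = 14.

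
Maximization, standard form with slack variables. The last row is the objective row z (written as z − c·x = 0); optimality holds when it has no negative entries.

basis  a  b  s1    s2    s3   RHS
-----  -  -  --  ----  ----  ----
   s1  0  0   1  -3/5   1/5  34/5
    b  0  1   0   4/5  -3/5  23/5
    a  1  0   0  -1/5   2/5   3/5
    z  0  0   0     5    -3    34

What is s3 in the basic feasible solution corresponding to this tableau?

0

s3 is not in the basis, so in the current basic feasible solution s3 = 0.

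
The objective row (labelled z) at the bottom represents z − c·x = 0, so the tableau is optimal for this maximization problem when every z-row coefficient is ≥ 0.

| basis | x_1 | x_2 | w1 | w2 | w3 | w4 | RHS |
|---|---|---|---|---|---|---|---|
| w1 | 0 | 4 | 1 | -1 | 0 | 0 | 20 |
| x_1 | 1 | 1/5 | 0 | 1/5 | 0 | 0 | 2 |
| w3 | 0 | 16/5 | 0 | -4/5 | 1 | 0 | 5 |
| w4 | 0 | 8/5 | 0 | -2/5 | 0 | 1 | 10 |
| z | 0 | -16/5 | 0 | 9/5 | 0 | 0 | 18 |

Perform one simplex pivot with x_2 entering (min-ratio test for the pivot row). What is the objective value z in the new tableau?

Ratio test on column x_2 — row 1: 20/4 = 5; row 2: 2/(1/5) = 10; row 3: 5/(16/5) = 25/16; row 4: 10/(8/5) = 25/4. Minimum is 25/16 at row 3 (w3 leaves); pivot element 16/5.
Pivot on row 3; the z-row RHS becomes 18 − (-16/5)·(25/16) = 23.

23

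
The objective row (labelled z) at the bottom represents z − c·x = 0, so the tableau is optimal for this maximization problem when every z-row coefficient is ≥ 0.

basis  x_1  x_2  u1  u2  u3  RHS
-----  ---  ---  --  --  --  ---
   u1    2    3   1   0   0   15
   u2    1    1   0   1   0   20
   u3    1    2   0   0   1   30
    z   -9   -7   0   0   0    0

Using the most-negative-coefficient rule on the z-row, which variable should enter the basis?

Negative z-row entries: x_1: -9, x_2: -7.
The most negative is -9 in column x_1, so x_1 enters.

x_1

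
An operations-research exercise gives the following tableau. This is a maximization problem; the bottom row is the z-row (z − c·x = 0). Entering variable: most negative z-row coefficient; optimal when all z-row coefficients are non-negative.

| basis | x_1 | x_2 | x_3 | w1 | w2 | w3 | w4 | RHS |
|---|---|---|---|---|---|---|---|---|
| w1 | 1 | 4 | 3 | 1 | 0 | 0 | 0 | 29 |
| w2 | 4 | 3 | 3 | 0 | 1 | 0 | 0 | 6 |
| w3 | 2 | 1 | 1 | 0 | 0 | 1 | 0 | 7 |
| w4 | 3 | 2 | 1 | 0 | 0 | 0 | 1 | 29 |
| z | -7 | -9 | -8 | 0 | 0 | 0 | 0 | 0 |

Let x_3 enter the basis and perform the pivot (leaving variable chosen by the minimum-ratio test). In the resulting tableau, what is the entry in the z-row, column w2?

Ratio test on column x_3 — row 1: 29/3 = 29/3; row 2: 6/3 = 2; row 3: 7/1 = 7; row 4: 29/1 = 29. Minimum is 2 at row 2 (w2 leaves); pivot element 3.
Divide row 2 by 3; eliminate column x_3 from the other rows.
z-row update in column w2: 0 − (-8)·(1/3) = 8/3.

8/3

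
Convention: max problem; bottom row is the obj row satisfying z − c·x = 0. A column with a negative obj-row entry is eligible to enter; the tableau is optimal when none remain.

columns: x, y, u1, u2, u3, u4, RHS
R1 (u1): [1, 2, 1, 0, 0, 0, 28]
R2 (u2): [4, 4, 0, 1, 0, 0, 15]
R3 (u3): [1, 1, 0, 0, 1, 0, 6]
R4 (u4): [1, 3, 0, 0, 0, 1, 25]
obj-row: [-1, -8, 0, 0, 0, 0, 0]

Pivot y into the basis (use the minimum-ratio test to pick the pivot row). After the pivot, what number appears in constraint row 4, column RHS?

Ratio test on column y — row 1: 28/2 = 14; row 2: 15/4 = 15/4; row 3: 6/1 = 6; row 4: 25/3 = 25/3. Minimum is 15/4 at row 2 (u2 leaves); pivot element 4.
Divide row 2 by 4; eliminate column y from the other rows.
Row 4 update in column RHS: 25 − 3·(15/4) = 55/4.

55/4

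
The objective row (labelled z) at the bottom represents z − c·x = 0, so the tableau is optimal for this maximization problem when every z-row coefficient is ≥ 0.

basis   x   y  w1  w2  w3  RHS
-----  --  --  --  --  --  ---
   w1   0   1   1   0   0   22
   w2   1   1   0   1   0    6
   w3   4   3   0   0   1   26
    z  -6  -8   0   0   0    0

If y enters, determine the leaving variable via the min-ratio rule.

Column y entries and ratios — w1: 22/1 = 22; w2: 6/1 = 6; w3: 26/3 = 26/3.
Smallest ratio is 6 in the row of w2, so w2 leaves.

w2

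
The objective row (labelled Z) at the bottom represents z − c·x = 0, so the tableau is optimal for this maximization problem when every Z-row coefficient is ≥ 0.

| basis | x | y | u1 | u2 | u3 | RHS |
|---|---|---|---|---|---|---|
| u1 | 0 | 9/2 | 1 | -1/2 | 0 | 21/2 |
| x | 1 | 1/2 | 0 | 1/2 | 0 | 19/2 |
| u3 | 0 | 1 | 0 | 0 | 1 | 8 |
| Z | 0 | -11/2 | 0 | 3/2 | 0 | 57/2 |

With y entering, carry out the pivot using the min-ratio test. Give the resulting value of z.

Ratio test on column y — row 1: (21/2)/(9/2) = 7/3; row 2: (19/2)/(1/2) = 19; row 3: 8/1 = 8. Minimum is 7/3 at row 1 (u1 leaves); pivot element 9/2.
Pivot on row 1; the Z-row RHS becomes 57/2 − (-11/2)·(7/3) = 124/3.

124/3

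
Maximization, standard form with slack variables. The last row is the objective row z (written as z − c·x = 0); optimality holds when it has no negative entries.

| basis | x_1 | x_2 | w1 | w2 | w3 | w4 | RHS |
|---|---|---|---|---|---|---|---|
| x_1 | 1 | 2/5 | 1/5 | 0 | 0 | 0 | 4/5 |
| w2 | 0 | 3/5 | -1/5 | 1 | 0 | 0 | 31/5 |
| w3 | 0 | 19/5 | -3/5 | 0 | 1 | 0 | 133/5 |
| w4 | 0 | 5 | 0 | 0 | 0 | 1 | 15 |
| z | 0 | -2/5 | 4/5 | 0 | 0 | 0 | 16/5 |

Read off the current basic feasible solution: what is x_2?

0

x_2 is not in the basis, so in the current basic feasible solution x_2 = 0.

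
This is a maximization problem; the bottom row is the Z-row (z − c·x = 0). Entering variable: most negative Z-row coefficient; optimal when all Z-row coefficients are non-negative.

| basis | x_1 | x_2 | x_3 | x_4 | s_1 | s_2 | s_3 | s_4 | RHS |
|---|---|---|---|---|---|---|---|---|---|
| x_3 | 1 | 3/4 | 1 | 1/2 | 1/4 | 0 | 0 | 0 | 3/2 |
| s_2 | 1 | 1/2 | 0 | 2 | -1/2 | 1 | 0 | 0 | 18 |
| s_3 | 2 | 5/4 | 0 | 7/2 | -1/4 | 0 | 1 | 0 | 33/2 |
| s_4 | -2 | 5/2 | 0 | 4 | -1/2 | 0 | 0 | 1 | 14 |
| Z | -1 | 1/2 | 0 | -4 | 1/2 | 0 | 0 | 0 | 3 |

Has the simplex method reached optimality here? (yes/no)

no

The Z-row has a negative entry -4 in column x_4, so it is not optimal.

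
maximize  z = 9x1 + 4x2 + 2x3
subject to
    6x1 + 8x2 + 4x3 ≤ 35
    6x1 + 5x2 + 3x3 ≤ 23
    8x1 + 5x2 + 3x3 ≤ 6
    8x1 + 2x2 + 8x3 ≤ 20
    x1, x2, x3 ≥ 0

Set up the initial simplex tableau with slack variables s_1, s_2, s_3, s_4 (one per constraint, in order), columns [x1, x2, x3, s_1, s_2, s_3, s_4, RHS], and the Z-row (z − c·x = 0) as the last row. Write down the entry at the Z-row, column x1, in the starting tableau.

-9

The Z-row carries the negated objective coefficients: the x1 entry is -9.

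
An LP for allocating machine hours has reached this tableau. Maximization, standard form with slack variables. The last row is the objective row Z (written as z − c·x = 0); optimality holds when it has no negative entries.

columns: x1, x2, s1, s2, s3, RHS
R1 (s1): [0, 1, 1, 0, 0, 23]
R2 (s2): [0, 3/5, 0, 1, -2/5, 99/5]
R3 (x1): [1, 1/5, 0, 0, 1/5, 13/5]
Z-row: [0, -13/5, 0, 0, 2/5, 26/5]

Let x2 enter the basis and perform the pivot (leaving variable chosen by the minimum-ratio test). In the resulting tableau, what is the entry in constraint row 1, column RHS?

10

Ratio test on column x2 — row 1: 23/1 = 23; row 2: (99/5)/(3/5) = 33; row 3: (13/5)/(1/5) = 13. Minimum is 13 at row 3 (x1 leaves); pivot element 1/5.
Divide row 3 by 1/5; eliminate column x2 from the other rows.
Row 1 update in column RHS: 23 − 1·13 = 10.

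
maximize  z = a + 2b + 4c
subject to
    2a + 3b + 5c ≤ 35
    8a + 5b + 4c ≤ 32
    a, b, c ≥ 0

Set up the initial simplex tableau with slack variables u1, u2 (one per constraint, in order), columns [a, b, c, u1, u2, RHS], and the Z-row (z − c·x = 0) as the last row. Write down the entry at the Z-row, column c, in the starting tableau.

The Z-row carries the negated objective coefficients: the c entry is -4.

-4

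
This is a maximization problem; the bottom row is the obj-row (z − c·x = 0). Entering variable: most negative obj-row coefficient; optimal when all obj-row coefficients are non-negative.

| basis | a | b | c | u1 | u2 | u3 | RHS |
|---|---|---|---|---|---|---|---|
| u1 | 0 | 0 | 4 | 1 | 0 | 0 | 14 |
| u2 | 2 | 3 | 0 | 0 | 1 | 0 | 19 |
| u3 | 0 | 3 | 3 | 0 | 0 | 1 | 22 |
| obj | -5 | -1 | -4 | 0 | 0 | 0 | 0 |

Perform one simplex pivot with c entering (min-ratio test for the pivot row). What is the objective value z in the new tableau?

Ratio test on column c — row 1: 14/4 = 7/2; row 2: entry 0 ≤ 0; row 3: 22/3 = 22/3. Minimum is 7/2 at row 1 (u1 leaves); pivot element 4.
Pivot on row 1; the obj-row RHS becomes 0 − (-4)·(7/2) = 14.

14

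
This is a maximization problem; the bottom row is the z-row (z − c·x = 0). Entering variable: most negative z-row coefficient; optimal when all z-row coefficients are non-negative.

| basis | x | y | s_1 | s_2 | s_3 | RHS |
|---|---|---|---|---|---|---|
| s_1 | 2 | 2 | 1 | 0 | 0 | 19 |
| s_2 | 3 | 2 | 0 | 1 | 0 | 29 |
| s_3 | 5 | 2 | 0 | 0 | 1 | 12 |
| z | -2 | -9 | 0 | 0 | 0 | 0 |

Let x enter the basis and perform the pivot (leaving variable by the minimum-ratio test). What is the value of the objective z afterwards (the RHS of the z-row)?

Ratio test on column x — row 1: 19/2 = 19/2; row 2: 29/3 = 29/3; row 3: 12/5 = 12/5. Minimum is 12/5 at row 3 (s_3 leaves); pivot element 5.
Pivot on row 3; the z-row RHS becomes 0 − (-2)·(12/5) = 24/5.

24/5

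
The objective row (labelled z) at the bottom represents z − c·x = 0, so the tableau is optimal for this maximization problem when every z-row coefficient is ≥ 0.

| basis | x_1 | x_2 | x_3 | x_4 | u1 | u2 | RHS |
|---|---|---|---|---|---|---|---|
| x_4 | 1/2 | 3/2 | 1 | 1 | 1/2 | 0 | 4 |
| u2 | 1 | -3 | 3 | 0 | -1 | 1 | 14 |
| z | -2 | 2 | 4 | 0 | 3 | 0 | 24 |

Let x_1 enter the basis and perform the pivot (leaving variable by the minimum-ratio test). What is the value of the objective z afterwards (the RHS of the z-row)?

Ratio test on column x_1 — row 1: 4/(1/2) = 8; row 2: 14/1 = 14. Minimum is 8 at row 1 (x_4 leaves); pivot element 1/2.
Pivot on row 1; the z-row RHS becomes 24 − (-2)·8 = 40.

40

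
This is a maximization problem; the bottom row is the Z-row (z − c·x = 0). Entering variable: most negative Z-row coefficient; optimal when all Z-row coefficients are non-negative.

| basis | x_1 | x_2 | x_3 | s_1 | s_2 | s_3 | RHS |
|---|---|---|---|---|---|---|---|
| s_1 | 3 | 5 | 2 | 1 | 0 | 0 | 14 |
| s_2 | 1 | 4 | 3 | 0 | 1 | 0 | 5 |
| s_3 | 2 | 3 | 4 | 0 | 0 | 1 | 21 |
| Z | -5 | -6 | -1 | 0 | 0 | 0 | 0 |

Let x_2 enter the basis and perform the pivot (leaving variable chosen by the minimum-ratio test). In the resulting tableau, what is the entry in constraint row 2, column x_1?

1/4

Ratio test on column x_2 — row 1: 14/5 = 14/5; row 2: 5/4 = 5/4; row 3: 21/3 = 7. Minimum is 5/4 at row 2 (s_2 leaves); pivot element 4.
Divide row 2 by 4; eliminate column x_2 from the other rows.
In the new row 2, the x_1 entry is the old entry divided by the pivot: 1/4 = 1/4.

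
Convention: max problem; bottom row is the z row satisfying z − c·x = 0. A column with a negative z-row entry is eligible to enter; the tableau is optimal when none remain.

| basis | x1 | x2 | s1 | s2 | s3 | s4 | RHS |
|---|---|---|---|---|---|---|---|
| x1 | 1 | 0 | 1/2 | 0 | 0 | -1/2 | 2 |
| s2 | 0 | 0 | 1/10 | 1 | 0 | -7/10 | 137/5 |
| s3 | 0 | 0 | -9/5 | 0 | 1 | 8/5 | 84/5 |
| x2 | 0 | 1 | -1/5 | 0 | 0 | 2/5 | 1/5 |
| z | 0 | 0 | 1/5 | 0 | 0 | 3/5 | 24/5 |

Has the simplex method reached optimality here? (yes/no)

Every z-row coefficient is ≥ 0, so the tableau is optimal.

yes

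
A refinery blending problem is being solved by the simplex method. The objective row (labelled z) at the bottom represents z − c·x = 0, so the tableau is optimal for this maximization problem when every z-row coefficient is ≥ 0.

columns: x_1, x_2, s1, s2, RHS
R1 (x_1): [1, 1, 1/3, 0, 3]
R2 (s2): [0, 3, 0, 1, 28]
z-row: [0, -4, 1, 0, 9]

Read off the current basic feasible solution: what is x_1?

3

x_1 is basic (row 1); its value is the RHS of that row, 3.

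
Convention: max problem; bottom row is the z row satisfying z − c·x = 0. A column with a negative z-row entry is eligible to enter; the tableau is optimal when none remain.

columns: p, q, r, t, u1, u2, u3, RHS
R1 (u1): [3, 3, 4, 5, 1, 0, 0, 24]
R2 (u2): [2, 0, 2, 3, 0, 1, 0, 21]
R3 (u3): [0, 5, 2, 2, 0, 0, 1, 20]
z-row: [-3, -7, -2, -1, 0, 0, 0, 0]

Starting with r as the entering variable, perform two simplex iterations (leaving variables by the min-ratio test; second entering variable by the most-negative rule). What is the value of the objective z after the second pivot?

Ratio test on column r — row 1: 24/4 = 6; row 2: 21/2 = 21/2; row 3: 20/2 = 10. Minimum is 6 at row 1 (u1 leaves); pivot element 4.
Pivot on row 1; the z-row RHS becomes 0 − (-2)·6 = 12.
Next entering variable (most negative z-row entry -11/2): q.
Ratio test on column q — row 1: 6/(3/4) = 8; row 2: entry -3/2 ≤ 0; row 3: 8/(7/2) = 16/7. Minimum is 16/7 at row 3 (u3 leaves); pivot element 7/2.
After the second pivot the z-row RHS is 12 − (-11/2)·(16/7) = 172/7.

172/7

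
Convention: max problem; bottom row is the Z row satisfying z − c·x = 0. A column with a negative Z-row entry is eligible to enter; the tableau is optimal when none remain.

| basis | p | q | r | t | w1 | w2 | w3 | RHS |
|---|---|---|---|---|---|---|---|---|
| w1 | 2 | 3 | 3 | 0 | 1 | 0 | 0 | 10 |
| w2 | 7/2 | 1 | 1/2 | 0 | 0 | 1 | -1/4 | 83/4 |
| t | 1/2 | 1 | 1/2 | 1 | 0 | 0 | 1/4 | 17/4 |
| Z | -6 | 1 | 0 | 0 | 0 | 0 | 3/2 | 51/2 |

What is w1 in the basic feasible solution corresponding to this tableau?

10

w1 is basic (row 1); its value is the RHS of that row, 10.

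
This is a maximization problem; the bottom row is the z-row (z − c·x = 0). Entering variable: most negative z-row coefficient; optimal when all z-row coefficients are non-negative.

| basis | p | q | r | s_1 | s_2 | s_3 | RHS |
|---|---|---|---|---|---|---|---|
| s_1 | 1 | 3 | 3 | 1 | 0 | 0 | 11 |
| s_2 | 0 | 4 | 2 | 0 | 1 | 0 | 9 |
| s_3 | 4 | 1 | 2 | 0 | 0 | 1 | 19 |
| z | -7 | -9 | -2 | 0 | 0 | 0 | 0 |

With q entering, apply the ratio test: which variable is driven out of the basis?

s_2

Column q entries and ratios — s_1: 11/3 = 11/3; s_2: 9/4 = 9/4; s_3: 19/1 = 19.
Smallest ratio is 9/4 in the row of s_2, so s_2 leaves.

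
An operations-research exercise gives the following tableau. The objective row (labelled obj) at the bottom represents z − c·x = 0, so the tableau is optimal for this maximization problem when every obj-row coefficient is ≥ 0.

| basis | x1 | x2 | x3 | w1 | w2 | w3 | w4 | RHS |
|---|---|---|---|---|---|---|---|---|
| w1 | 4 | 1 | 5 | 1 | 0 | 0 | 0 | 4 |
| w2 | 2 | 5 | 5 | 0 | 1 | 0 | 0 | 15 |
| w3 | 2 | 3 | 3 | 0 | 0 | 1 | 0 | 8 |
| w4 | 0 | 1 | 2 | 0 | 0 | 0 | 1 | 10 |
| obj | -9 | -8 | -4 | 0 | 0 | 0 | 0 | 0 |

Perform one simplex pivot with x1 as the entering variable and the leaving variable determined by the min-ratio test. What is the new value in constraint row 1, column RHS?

1

Ratio test on column x1 — row 1: 4/4 = 1; row 2: 15/2 = 15/2; row 3: 8/2 = 4; row 4: entry 0 ≤ 0. Minimum is 1 at row 1 (w1 leaves); pivot element 4.
Divide row 1 by 4; eliminate column x1 from the other rows.
In the new row 1, the RHS entry is the old entry divided by the pivot: 4/4 = 1.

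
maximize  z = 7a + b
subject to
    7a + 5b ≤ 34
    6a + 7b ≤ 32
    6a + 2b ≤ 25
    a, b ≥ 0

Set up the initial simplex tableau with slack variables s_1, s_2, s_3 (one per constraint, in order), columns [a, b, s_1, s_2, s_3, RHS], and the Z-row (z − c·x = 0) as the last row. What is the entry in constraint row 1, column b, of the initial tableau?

Constraint 1 has coefficient 5 on b.

5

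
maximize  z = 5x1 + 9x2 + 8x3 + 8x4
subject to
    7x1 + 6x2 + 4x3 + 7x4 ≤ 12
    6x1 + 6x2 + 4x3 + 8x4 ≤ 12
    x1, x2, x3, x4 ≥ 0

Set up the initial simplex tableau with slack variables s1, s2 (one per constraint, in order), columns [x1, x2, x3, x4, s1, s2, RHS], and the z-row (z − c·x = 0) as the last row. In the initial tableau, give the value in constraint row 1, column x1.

Constraint 1 has coefficient 7 on x1.

7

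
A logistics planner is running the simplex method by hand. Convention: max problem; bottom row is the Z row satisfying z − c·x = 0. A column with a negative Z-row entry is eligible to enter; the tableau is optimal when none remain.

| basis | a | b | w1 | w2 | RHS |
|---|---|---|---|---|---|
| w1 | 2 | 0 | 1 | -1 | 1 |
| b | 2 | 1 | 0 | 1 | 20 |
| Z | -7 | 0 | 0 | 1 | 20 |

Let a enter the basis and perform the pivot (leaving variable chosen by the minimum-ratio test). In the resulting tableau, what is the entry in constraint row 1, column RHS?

Ratio test on column a — row 1: 1/2 = 1/2; row 2: 20/2 = 10. Minimum is 1/2 at row 1 (w1 leaves); pivot element 2.
Divide row 1 by 2; eliminate column a from the other rows.
In the new row 1, the RHS entry is the old entry divided by the pivot: 1/2 = 1/2.

1/2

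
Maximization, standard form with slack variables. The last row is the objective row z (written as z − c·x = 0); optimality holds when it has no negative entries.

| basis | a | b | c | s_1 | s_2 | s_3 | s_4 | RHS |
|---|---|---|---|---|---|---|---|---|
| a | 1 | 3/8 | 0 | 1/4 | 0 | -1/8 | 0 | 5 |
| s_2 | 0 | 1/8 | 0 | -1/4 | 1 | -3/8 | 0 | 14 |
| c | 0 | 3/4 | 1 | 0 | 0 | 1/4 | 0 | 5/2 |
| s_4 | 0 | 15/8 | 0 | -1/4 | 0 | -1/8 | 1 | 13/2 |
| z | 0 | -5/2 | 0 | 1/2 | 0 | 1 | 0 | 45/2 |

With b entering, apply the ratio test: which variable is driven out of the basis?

Column b entries and ratios — a: 5/(3/8) = 40/3; s_2: 14/(1/8) = 112; c: (5/2)/(3/4) = 10/3; s_4: (13/2)/(15/8) = 52/15.
Smallest ratio is 10/3 in the row of c, so c leaves.

c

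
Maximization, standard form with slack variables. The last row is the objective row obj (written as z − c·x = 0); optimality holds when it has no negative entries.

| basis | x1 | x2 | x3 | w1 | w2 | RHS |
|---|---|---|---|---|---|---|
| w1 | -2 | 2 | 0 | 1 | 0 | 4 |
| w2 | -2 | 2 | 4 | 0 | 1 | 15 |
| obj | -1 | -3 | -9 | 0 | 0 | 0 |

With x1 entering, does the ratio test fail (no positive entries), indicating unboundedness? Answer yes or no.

yes

Every constraint-row entry in column x1 is ≤ 0, so increasing x1 is unbounded.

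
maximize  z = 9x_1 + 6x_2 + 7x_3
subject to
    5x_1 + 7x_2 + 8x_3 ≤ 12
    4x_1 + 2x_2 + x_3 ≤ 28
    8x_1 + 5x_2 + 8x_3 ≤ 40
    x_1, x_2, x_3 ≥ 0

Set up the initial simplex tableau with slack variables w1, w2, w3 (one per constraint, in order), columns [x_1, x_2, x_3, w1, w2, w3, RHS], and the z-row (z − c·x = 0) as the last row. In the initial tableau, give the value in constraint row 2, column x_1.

Constraint 2 has coefficient 4 on x_1.

4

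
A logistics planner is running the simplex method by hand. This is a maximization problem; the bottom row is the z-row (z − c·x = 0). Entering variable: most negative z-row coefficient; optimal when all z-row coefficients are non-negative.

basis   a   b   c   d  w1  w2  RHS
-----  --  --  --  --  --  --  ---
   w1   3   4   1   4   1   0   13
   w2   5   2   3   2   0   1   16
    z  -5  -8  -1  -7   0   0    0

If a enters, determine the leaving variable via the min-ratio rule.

w2

Column a entries and ratios — w1: 13/3 = 13/3; w2: 16/5 = 16/5.
Smallest ratio is 16/5 in the row of w2, so w2 leaves.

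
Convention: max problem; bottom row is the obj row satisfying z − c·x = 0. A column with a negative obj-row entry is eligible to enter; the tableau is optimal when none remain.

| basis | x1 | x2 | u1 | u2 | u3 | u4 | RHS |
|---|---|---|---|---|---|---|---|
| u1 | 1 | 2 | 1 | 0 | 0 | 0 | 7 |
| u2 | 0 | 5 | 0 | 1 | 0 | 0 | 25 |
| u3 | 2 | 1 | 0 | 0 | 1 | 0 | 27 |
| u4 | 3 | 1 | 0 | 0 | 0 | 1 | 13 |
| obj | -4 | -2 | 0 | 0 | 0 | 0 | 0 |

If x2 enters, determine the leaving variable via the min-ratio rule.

u1

Column x2 entries and ratios — u1: 7/2 = 7/2; u2: 25/5 = 5; u3: 27/1 = 27; u4: 13/1 = 13.
Smallest ratio is 7/2 in the row of u1, so u1 leaves.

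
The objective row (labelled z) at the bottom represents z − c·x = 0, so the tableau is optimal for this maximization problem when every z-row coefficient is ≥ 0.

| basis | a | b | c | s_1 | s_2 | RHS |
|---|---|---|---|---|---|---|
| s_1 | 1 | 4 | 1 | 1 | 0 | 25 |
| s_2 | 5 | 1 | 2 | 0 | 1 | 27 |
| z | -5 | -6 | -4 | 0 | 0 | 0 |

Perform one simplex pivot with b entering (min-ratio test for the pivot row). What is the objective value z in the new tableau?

75/2

Ratio test on column b — row 1: 25/4 = 25/4; row 2: 27/1 = 27. Minimum is 25/4 at row 1 (s_1 leaves); pivot element 4.
Pivot on row 1; the z-row RHS becomes 0 − (-6)·(25/4) = 75/2.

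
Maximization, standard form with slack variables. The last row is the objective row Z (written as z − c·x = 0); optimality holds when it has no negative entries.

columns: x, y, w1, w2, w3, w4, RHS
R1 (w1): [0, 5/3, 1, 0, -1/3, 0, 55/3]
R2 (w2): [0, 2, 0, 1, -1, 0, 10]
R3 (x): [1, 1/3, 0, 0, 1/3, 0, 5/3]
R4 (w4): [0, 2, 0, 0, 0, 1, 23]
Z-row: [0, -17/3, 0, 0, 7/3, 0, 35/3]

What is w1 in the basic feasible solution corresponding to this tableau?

55/3

w1 is basic (row 1); its value is the RHS of that row, 55/3.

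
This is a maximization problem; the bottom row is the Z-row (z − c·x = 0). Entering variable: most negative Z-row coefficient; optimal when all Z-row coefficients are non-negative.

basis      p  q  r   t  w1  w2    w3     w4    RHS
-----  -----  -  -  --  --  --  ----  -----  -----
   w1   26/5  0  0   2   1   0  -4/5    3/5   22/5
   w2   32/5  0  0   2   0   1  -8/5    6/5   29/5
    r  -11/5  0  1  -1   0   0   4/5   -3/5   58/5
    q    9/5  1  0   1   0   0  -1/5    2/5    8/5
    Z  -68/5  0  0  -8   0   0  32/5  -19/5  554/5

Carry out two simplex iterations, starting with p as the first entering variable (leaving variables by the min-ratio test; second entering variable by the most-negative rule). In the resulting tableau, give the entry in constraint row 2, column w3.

Ratio test on column p — row 1: (22/5)/(26/5) = 11/13; row 2: (29/5)/(32/5) = 29/32; row 3: entry -11/5 ≤ 0; row 4: (8/5)/(9/5) = 8/9. Minimum is 11/13 at row 1 (w1 leaves); pivot element 26/5.
Divide row 1 by 26/5; eliminate column p from the other rows.
Second iteration: most negative Z-row entry is -36/13 in column t, so t enters.
Ratio test on column t — row 1: (11/13)/(5/13) = 11/5; row 2: entry -6/13 ≤ 0; row 3: entry -2/13 ≤ 0; row 4: (1/13)/(4/13) = 1/4. Minimum is 1/4 at row 4 (q leaves); pivot element 4/13.
Divide row 4 by 4/13; eliminate column t from the other rows.
After both pivots, the entry at constraint row 2, column w3 is -1/2.

-1/2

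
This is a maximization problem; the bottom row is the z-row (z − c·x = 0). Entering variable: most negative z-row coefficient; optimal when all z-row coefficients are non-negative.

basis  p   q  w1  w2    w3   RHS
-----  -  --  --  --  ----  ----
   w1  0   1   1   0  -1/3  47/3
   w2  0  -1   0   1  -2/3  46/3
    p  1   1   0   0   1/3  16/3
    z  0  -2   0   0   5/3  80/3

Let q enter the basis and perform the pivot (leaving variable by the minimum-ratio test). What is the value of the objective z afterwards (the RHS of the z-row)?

Ratio test on column q — row 1: (47/3)/1 = 47/3; row 2: entry -1 ≤ 0; row 3: (16/3)/1 = 16/3. Minimum is 16/3 at row 3 (p leaves); pivot element 1.
Pivot on row 3; the z-row RHS becomes 80/3 − (-2)·(16/3) = 112/3.

112/3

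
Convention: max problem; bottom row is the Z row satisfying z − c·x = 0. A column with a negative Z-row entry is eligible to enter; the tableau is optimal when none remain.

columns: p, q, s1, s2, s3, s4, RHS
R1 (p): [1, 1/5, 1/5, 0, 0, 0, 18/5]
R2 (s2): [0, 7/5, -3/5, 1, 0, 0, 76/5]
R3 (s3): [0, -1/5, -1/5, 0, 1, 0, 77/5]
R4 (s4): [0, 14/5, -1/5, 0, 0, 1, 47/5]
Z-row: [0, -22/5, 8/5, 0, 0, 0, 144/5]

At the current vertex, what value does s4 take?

47/5

s4 is basic (row 4); its value is the RHS of that row, 47/5.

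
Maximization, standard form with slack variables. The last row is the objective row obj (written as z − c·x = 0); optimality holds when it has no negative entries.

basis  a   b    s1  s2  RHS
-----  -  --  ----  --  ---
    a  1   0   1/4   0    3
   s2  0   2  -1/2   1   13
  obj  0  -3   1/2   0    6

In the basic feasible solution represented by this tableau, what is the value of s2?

13

s2 is basic (row 2); its value is the RHS of that row, 13.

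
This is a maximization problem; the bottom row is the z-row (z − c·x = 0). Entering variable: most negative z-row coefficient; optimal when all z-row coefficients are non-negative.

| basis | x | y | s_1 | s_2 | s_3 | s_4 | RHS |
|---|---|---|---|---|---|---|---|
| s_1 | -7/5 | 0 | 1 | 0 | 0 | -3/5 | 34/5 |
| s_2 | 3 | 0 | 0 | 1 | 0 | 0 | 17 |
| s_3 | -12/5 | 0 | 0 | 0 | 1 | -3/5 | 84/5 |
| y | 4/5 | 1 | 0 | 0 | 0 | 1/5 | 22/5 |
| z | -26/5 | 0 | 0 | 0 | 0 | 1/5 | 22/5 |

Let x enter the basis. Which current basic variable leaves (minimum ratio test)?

y

Column x entries and ratios — s_1: -7/5 ≤ 0, skip; s_2: 17/3 = 17/3; s_3: -12/5 ≤ 0, skip; y: (22/5)/(4/5) = 11/2.
Smallest ratio is 11/2 in the row of y, so y leaves.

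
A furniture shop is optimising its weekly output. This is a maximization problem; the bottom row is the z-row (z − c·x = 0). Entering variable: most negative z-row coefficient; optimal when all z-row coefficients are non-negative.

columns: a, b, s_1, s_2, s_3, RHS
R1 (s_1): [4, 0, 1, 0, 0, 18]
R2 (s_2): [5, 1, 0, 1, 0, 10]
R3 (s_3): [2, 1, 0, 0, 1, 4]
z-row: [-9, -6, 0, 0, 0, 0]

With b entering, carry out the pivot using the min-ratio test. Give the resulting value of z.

24

Ratio test on column b — row 1: entry 0 ≤ 0; row 2: 10/1 = 10; row 3: 4/1 = 4. Minimum is 4 at row 3 (s_3 leaves); pivot element 1.
Pivot on row 3; the z-row RHS becomes 0 − (-6)·4 = 24.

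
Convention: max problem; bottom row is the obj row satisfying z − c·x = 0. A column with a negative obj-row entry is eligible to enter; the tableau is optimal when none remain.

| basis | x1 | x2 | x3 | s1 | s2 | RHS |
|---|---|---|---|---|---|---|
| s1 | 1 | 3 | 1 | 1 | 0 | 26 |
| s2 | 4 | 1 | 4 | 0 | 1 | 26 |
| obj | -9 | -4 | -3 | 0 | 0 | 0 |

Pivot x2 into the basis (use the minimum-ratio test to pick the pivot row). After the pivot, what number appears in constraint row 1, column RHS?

Ratio test on column x2 — row 1: 26/3 = 26/3; row 2: 26/1 = 26. Minimum is 26/3 at row 1 (s1 leaves); pivot element 3.
Divide row 1 by 3; eliminate column x2 from the other rows.
In the new row 1, the RHS entry is the old entry divided by the pivot: 26/3 = 26/3.

26/3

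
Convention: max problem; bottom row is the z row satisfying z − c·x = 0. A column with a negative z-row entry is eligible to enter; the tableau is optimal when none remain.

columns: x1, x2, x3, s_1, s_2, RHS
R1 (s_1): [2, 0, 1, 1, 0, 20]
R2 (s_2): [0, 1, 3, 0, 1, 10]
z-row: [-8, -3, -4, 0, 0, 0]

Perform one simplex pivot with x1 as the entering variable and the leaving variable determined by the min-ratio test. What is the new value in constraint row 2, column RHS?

10

Ratio test on column x1 — row 1: 20/2 = 10; row 2: entry 0 ≤ 0. Minimum is 10 at row 1 (s_1 leaves); pivot element 2.
Divide row 1 by 2; eliminate column x1 from the other rows.
Row 2 update in column RHS: 10 − 0·10 = 10.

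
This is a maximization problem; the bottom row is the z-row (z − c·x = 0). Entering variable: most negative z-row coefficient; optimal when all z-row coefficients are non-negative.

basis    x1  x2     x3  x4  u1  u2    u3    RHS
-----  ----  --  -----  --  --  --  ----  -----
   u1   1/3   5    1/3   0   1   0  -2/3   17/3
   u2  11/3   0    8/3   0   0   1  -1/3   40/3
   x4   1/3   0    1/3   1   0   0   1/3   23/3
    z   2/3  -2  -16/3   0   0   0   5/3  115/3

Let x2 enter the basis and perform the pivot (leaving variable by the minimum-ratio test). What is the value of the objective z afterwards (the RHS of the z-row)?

203/5

Ratio test on column x2 — row 1: (17/3)/5 = 17/15; row 2: entry 0 ≤ 0; row 3: entry 0 ≤ 0. Minimum is 17/15 at row 1 (u1 leaves); pivot element 5.
Pivot on row 1; the z-row RHS becomes 115/3 − (-2)·(17/15) = 203/5.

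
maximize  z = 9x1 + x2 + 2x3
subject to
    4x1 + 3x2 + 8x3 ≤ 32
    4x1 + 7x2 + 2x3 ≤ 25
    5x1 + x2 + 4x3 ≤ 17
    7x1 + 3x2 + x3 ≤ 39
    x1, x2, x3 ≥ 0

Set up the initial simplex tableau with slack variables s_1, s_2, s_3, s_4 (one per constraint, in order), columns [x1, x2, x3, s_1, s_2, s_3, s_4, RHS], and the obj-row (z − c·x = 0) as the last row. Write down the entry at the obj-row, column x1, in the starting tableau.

-9

The obj-row carries the negated objective coefficients: the x1 entry is -9.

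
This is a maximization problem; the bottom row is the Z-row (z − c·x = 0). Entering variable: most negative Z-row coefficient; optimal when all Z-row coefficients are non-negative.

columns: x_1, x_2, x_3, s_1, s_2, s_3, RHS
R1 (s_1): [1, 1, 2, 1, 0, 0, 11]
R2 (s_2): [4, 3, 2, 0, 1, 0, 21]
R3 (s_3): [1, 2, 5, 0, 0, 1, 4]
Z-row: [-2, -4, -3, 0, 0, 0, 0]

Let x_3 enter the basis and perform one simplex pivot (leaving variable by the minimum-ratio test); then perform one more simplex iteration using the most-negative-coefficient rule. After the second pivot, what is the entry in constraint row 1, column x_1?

Ratio test on column x_3 — row 1: 11/2 = 11/2; row 2: 21/2 = 21/2; row 3: 4/5 = 4/5. Minimum is 4/5 at row 3 (s_3 leaves); pivot element 5.
Divide row 3 by 5; eliminate column x_3 from the other rows.
Second iteration: most negative Z-row entry is -14/5 in column x_2, so x_2 enters.
Ratio test on column x_2 — row 1: (47/5)/(1/5) = 47; row 2: (97/5)/(11/5) = 97/11; row 3: (4/5)/(2/5) = 2. Minimum is 2 at row 3 (x_3 leaves); pivot element 2/5.
Divide row 3 by 2/5; eliminate column x_2 from the other rows.
After both pivots, the entry at constraint row 1, column x_1 is 1/2.

1/2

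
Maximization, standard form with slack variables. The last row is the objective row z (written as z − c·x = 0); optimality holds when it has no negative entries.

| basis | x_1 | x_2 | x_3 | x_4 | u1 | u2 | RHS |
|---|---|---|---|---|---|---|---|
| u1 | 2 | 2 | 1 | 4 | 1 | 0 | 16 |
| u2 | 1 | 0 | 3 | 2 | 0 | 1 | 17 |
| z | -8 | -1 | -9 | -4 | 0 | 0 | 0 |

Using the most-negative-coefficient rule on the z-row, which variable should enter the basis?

x_3

Negative z-row entries: x_1: -8, x_2: -1, x_3: -9, x_4: -4.
The most negative is -9 in column x_3, so x_3 enters.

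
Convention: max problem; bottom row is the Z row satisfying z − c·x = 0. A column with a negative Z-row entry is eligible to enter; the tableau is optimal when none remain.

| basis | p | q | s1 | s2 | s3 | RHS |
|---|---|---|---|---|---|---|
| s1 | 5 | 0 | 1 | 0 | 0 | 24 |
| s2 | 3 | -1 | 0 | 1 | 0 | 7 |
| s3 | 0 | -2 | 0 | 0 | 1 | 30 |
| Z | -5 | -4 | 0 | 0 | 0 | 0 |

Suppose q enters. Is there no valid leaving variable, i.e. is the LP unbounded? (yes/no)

Every constraint-row entry in column q is ≤ 0, so increasing q is unbounded.

yes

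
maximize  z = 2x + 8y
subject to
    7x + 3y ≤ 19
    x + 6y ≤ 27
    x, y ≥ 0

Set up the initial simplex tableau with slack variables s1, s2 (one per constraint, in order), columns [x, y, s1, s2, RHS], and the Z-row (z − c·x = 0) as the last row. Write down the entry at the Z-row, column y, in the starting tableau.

The Z-row carries the negated objective coefficients: the y entry is -8.

-8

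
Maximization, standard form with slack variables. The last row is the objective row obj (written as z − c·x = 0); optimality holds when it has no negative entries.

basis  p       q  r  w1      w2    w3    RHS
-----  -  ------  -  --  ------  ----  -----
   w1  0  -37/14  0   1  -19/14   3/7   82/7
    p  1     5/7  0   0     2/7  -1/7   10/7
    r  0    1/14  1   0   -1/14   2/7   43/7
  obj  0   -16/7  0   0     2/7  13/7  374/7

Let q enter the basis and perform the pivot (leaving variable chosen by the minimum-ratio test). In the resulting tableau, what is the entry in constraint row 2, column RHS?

Ratio test on column q — row 1: entry -37/14 ≤ 0; row 2: (10/7)/(5/7) = 2; row 3: (43/7)/(1/14) = 86. Minimum is 2 at row 2 (p leaves); pivot element 5/7.
Divide row 2 by 5/7; eliminate column q from the other rows.
In the new row 2, the RHS entry is the old entry divided by the pivot: (10/7)/(5/7) = 2.

2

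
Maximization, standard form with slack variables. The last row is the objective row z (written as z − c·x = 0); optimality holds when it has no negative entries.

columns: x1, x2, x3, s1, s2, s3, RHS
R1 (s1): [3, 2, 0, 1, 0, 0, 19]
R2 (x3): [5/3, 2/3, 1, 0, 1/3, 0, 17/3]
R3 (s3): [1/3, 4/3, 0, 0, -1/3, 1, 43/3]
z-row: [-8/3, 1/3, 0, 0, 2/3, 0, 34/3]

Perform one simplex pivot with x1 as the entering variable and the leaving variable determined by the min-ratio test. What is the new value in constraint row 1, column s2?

Ratio test on column x1 — row 1: 19/3 = 19/3; row 2: (17/3)/(5/3) = 17/5; row 3: (43/3)/(1/3) = 43. Minimum is 17/5 at row 2 (x3 leaves); pivot element 5/3.
Divide row 2 by 5/3; eliminate column x1 from the other rows.
Row 1 update in column s2: 0 − 3·(1/5) = -3/5.

-3/5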